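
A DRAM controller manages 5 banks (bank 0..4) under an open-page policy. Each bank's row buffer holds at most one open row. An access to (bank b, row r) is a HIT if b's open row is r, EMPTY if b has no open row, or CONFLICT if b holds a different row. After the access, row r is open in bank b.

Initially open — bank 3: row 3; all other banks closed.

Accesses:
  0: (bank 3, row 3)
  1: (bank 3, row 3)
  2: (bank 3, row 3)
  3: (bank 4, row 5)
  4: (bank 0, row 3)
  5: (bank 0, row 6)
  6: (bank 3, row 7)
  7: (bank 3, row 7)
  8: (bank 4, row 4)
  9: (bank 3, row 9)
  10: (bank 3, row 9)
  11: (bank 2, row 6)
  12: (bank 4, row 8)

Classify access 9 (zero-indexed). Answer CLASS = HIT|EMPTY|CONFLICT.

#0 (3,3) H  (was 3)
#1 (3,3) H  (was 3)
#2 (3,3) H  (was 3)
#3 (4,5) E
#4 (0,3) E
#5 (0,6) C  (was 3)
#6 (3,7) C  (was 3)
#7 (3,7) H  (was 7)
#8 (4,4) C  (was 5)
#9 (3,9) C  (was 7)
#10 (3,9) H  (was 9)
#11 (2,6) E
#12 (4,8) C  (was 4)

CLASS = CONFLICT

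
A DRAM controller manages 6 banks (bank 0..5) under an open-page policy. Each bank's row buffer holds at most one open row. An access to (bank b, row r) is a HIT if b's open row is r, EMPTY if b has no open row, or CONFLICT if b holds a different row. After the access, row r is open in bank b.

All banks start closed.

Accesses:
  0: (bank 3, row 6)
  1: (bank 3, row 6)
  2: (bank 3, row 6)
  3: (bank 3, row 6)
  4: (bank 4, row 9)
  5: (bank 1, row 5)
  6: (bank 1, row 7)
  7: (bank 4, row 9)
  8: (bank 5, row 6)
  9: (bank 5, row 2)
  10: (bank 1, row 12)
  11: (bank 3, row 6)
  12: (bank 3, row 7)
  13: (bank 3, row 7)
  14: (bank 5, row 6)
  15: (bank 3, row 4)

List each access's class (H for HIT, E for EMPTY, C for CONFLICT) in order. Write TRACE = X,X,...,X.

step 0: bank3 None->6 [EMPTY]
step 1: bank3 6->6 [HIT]
step 2: bank3 6->6 [HIT]
step 3: bank3 6->6 [HIT]
step 4: bank4 None->9 [EMPTY]
step 5: bank1 None->5 [EMPTY]
step 6: bank1 5->7 [CONFLICT]
step 7: bank4 9->9 [HIT]
step 8: bank5 None->6 [EMPTY]
step 9: bank5 6->2 [CONFLICT]
step 10: bank1 7->12 [CONFLICT]
step 11: bank3 6->6 [HIT]
step 12: bank3 6->7 [CONFLICT]
step 13: bank3 7->7 [HIT]
step 14: bank5 2->6 [CONFLICT]
step 15: bank3 7->4 [CONFLICT]

TRACE = E,H,H,H,E,E,C,H,E,C,C,H,C,H,C,C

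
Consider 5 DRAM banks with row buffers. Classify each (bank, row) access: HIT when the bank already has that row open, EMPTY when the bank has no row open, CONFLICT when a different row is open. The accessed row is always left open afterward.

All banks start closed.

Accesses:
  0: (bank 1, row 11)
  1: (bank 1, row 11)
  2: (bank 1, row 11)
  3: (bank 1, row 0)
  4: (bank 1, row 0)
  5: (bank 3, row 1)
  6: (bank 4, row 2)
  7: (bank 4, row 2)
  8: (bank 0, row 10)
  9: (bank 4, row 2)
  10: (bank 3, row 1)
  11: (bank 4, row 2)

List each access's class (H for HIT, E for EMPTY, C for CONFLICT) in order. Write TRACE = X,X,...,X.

TRACE = E,H,H,C,H,E,E,H,E,H,H,H

  [0] b1 r11: no row ⇒ E
  [1] b1 r11: had r11 ⇒ H
  [2] b1 r11: had r11 ⇒ H
  [3] b1 r0: had r11 ⇒ C
  [4] b1 r0: had r0 ⇒ H
  [5] b3 r1: no row ⇒ E
  [6] b4 r2: no row ⇒ E
  [7] b4 r2: had r2 ⇒ H
  [8] b0 r10: no row ⇒ E
  [9] b4 r2: had r2 ⇒ H
  [10] b3 r1: had r1 ⇒ H
  [11] b4 r2: had r2 ⇒ H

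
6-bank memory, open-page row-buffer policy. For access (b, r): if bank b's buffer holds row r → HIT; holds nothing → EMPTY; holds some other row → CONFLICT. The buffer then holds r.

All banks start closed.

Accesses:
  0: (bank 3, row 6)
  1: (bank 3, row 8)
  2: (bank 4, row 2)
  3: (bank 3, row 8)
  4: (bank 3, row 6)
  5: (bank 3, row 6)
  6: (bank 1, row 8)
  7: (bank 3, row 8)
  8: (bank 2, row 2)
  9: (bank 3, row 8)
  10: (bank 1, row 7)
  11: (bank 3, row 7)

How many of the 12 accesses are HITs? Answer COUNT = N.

COUNT = 3

#0 (3,6) E
#1 (3,8) C  (was 6)
#2 (4,2) E
#3 (3,8) H  (was 8)
#4 (3,6) C  (was 8)
#5 (3,6) H  (was 6)
#6 (1,8) E
#7 (3,8) C  (was 6)
#8 (2,2) E
#9 (3,8) H  (was 8)
#10 (1,7) C  (was 8)
#11 (3,7) C  (was 8)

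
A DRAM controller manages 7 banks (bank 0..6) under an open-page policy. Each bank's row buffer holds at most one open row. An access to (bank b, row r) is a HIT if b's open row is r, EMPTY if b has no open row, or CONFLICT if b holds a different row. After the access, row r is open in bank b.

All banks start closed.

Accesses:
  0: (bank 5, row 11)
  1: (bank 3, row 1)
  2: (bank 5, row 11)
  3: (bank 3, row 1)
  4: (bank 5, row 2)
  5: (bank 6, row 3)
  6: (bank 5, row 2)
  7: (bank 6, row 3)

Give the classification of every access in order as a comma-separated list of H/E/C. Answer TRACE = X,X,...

#0 (5,11) E
#1 (3,1) E
#2 (5,11) H  (was 11)
#3 (3,1) H  (was 1)
#4 (5,2) C  (was 11)
#5 (6,3) E
#6 (5,2) H  (was 2)
#7 (6,3) H  (was 3)

TRACE = E,E,H,H,C,E,H,H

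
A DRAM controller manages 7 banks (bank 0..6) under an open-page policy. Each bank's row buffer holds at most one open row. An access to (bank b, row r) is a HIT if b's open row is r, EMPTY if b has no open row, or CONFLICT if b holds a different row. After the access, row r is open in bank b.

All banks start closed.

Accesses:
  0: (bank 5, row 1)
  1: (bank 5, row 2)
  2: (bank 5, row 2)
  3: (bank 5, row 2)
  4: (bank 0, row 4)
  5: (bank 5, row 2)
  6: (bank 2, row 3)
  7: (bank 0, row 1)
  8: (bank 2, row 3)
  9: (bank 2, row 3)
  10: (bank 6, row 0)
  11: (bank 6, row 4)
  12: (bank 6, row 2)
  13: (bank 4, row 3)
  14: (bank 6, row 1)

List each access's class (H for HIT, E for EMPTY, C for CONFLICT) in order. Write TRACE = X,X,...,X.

TRACE = E,C,H,H,E,H,E,C,H,H,E,C,C,E,C

step 0: bank5 None->1 [EMPTY]
step 1: bank5 1->2 [CONFLICT]
step 2: bank5 2->2 [HIT]
step 3: bank5 2->2 [HIT]
step 4: bank0 None->4 [EMPTY]
step 5: bank5 2->2 [HIT]
step 6: bank2 None->3 [EMPTY]
step 7: bank0 4->1 [CONFLICT]
step 8: bank2 3->3 [HIT]
step 9: bank2 3->3 [HIT]
step 10: bank6 None->0 [EMPTY]
step 11: bank6 0->4 [CONFLICT]
step 12: bank6 4->2 [CONFLICT]
step 13: bank4 None->3 [EMPTY]
step 14: bank6 2->1 [CONFLICT]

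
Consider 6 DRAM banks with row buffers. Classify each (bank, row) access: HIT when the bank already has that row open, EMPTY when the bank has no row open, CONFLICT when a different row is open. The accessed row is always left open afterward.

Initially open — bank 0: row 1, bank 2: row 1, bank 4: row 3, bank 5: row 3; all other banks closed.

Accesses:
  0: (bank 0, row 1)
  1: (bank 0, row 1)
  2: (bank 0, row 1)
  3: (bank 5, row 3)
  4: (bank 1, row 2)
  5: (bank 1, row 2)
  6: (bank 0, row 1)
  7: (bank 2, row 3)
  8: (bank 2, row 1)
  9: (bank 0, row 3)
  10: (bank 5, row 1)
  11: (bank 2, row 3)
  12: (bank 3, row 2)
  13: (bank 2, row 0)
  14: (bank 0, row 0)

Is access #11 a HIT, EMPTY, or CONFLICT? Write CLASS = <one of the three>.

0: bank 0 row 1 — prev 1 → HIT
1: bank 0 row 1 — prev 1 → HIT
2: bank 0 row 1 — prev 1 → HIT
3: bank 5 row 3 — prev 3 → HIT
4: bank 1 row 2 — prev None → EMPTY
5: bank 1 row 2 — prev 2 → HIT
6: bank 0 row 1 — prev 1 → HIT
7: bank 2 row 3 — prev 1 → CONFLICT
8: bank 2 row 1 — prev 3 → CONFLICT
9: bank 0 row 3 — prev 1 → CONFLICT
10: bank 5 row 1 — prev 3 → CONFLICT
11: bank 2 row 3 — prev 1 → CONFLICT
12: bank 3 row 2 — prev None → EMPTY
13: bank 2 row 0 — prev 3 → CONFLICT
14: bank 0 row 0 — prev 3 → CONFLICT

CLASS = CONFLICT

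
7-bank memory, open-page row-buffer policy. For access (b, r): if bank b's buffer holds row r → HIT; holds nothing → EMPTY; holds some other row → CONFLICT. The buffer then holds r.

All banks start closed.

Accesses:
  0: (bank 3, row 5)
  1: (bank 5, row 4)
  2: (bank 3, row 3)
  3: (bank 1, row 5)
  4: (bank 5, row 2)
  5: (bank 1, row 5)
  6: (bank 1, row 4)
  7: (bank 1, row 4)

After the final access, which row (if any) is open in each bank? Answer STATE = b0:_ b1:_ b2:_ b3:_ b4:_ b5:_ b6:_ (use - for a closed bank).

STATE = b0:- b1:4 b2:- b3:3 b4:- b5:2 b6:-

0: bank 3 row 5 — prev None → EMPTY
1: bank 5 row 4 — prev None → EMPTY
2: bank 3 row 3 — prev 5 → CONFLICT
3: bank 1 row 5 — prev None → EMPTY
4: bank 5 row 2 — prev 4 → CONFLICT
5: bank 1 row 5 — prev 5 → HIT
6: bank 1 row 4 — prev 5 → CONFLICT
7: bank 1 row 4 — prev 4 → HIT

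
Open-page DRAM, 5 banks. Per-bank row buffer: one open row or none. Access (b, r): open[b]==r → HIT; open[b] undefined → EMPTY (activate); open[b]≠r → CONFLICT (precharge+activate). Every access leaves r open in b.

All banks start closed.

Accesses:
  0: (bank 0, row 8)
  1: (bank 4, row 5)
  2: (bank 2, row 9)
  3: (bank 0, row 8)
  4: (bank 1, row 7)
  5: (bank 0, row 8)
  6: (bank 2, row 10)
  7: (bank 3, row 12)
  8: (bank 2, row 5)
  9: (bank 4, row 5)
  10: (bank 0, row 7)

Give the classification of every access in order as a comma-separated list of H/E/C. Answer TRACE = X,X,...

#0 (0,8) E
#1 (4,5) E
#2 (2,9) E
#3 (0,8) H  (was 8)
#4 (1,7) E
#5 (0,8) H  (was 8)
#6 (2,10) C  (was 9)
#7 (3,12) E
#8 (2,5) C  (was 10)
#9 (4,5) H  (was 5)
#10 (0,7) C  (was 8)

TRACE = E,E,E,H,E,H,C,E,C,H,C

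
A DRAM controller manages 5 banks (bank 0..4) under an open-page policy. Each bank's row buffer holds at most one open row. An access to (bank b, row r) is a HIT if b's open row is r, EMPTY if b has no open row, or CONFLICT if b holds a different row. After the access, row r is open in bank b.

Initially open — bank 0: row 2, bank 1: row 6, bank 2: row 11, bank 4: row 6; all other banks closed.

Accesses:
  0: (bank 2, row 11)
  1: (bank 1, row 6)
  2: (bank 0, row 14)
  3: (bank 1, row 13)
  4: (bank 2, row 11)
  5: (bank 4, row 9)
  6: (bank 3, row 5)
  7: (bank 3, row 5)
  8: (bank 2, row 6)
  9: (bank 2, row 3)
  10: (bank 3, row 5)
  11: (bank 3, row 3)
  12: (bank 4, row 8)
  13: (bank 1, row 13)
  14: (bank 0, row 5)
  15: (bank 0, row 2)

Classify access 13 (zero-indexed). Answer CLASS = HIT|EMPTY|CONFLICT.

CLASS = HIT

#0 (2,11) H  (was 11)
#1 (1,6) H  (was 6)
#2 (0,14) C  (was 2)
#3 (1,13) C  (was 6)
#4 (2,11) H  (was 11)
#5 (4,9) C  (was 6)
#6 (3,5) E
#7 (3,5) H  (was 5)
#8 (2,6) C  (was 11)
#9 (2,3) C  (was 6)
#10 (3,5) H  (was 5)
#11 (3,3) C  (was 5)
#12 (4,8) C  (was 9)
#13 (1,13) H  (was 13)
#14 (0,5) C  (was 14)
#15 (0,2) C  (was 5)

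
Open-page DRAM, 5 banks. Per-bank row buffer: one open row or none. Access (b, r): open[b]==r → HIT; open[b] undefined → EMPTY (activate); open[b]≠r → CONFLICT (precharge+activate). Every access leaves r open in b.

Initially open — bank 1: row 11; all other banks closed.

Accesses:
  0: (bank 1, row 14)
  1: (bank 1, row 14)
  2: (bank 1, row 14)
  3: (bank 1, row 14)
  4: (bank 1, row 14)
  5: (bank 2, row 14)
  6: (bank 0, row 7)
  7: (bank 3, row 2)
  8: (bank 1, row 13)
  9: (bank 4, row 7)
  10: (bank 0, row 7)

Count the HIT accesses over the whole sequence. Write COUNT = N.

#0 (1,14) C  (was 11)
#1 (1,14) H  (was 14)
#2 (1,14) H  (was 14)
#3 (1,14) H  (was 14)
#4 (1,14) H  (was 14)
#5 (2,14) E
#6 (0,7) E
#7 (3,2) E
#8 (1,13) C  (was 14)
#9 (4,7) E
#10 (0,7) H  (was 7)

COUNT = 5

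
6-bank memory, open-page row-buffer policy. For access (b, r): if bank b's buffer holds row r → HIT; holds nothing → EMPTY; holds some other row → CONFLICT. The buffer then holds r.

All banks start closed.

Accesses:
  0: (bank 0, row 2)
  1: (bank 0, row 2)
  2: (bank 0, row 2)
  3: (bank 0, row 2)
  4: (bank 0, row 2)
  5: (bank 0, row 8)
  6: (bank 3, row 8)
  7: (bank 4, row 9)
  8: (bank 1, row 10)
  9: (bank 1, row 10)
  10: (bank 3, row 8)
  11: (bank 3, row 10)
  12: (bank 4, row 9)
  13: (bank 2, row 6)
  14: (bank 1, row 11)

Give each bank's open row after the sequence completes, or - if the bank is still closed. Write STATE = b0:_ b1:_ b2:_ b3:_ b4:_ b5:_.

STATE = b0:8 b1:11 b2:6 b3:10 b4:9 b5:-

0: bank 0 row 2 — prev None → EMPTY
1: bank 0 row 2 — prev 2 → HIT
2: bank 0 row 2 — prev 2 → HIT
3: bank 0 row 2 — prev 2 → HIT
4: bank 0 row 2 — prev 2 → HIT
5: bank 0 row 8 — prev 2 → CONFLICT
6: bank 3 row 8 — prev None → EMPTY
7: bank 4 row 9 — prev None → EMPTY
8: bank 1 row 10 — prev None → EMPTY
9: bank 1 row 10 — prev 10 → HIT
10: bank 3 row 8 — prev 8 → HIT
11: bank 3 row 10 — prev 8 → CONFLICT
12: bank 4 row 9 — prev 9 → HIT
13: bank 2 row 6 — prev None → EMPTY
14: bank 1 row 11 — prev 10 → CONFLICT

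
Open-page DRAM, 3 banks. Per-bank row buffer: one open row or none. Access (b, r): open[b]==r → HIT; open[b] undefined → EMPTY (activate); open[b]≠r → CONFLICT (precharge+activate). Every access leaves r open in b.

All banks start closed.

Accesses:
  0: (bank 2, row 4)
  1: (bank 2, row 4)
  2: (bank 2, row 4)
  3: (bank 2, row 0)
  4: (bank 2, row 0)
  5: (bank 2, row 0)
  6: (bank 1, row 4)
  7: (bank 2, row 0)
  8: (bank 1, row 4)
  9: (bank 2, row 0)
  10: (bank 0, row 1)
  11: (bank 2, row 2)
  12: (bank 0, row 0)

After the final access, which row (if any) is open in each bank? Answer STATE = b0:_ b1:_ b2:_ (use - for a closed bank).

STATE = b0:0 b1:4 b2:2

0: bank 2 row 4 — prev None → EMPTY
1: bank 2 row 4 — prev 4 → HIT
2: bank 2 row 4 — prev 4 → HIT
3: bank 2 row 0 — prev 4 → CONFLICT
4: bank 2 row 0 — prev 0 → HIT
5: bank 2 row 0 — prev 0 → HIT
6: bank 1 row 4 — prev None → EMPTY
7: bank 2 row 0 — prev 0 → HIT
8: bank 1 row 4 — prev 4 → HIT
9: bank 2 row 0 — prev 0 → HIT
10: bank 0 row 1 — prev None → EMPTY
11: bank 2 row 2 — prev 0 → CONFLICT
12: bank 0 row 0 — prev 1 → CONFLICT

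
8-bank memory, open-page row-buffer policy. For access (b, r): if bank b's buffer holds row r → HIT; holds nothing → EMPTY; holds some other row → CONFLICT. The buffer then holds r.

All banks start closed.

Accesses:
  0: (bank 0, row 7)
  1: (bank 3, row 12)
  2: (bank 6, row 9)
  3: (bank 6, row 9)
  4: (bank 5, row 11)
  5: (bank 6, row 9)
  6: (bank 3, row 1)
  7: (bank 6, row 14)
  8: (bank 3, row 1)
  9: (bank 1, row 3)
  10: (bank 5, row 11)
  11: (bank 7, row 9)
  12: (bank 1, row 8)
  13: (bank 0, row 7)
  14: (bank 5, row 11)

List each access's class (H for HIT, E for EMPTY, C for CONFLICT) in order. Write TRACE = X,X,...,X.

  [0] b0 r7: no row ⇒ E
  [1] b3 r12: no row ⇒ E
  [2] b6 r9: no row ⇒ E
  [3] b6 r9: had r9 ⇒ H
  [4] b5 r11: no row ⇒ E
  [5] b6 r9: had r9 ⇒ H
  [6] b3 r1: had r12 ⇒ C
  [7] b6 r14: had r9 ⇒ C
  [8] b3 r1: had r1 ⇒ H
  [9] b1 r3: no row ⇒ E
  [10] b5 r11: had r11 ⇒ H
  [11] b7 r9: no row ⇒ E
  [12] b1 r8: had r3 ⇒ C
  [13] b0 r7: had r7 ⇒ H
  [14] b5 r11: had r11 ⇒ H

TRACE = E,E,E,H,E,H,C,C,H,E,H,E,C,H,H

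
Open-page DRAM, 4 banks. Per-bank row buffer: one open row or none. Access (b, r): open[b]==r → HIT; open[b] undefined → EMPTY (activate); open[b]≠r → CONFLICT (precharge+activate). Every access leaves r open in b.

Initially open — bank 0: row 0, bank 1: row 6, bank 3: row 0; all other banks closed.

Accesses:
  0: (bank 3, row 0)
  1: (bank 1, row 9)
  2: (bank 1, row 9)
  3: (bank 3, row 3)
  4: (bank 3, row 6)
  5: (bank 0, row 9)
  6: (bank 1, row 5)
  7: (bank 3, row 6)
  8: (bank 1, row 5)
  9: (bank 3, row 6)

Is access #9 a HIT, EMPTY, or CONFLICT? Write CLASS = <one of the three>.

step 0: bank3 0->0 [HIT]
step 1: bank1 6->9 [CONFLICT]
step 2: bank1 9->9 [HIT]
step 3: bank3 0->3 [CONFLICT]
step 4: bank3 3->6 [CONFLICT]
step 5: bank0 0->9 [CONFLICT]
step 6: bank1 9->5 [CONFLICT]
step 7: bank3 6->6 [HIT]
step 8: bank1 5->5 [HIT]
step 9: bank3 6->6 [HIT]

CLASS = HIT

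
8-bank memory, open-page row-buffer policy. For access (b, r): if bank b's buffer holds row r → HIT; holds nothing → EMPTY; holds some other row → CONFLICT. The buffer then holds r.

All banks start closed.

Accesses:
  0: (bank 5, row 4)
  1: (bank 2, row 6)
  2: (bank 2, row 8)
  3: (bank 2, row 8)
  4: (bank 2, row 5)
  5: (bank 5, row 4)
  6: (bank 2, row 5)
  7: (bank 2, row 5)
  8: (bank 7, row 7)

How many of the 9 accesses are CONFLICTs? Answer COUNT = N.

0: bank 5 row 4 — prev None → EMPTY
1: bank 2 row 6 — prev None → EMPTY
2: bank 2 row 8 — prev 6 → CONFLICT
3: bank 2 row 8 — prev 8 → HIT
4: bank 2 row 5 — prev 8 → CONFLICT
5: bank 5 row 4 — prev 4 → HIT
6: bank 2 row 5 — prev 5 → HIT
7: bank 2 row 5 — prev 5 → HIT
8: bank 7 row 7 — prev None → EMPTY

COUNT = 2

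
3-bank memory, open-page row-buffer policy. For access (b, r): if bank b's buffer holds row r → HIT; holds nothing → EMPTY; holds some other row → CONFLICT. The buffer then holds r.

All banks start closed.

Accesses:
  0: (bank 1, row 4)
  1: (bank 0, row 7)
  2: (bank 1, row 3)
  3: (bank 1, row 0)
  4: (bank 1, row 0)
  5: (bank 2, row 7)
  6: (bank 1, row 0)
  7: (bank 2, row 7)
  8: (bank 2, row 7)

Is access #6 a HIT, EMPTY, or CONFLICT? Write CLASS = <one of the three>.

CLASS = HIT

  [0] b1 r4: no row ⇒ E
  [1] b0 r7: no row ⇒ E
  [2] b1 r3: had r4 ⇒ C
  [3] b1 r0: had r3 ⇒ C
  [4] b1 r0: had r0 ⇒ H
  [5] b2 r7: no row ⇒ E
  [6] b1 r0: had r0 ⇒ H
  [7] b2 r7: had r7 ⇒ H
  [8] b2 r7: had r7 ⇒ H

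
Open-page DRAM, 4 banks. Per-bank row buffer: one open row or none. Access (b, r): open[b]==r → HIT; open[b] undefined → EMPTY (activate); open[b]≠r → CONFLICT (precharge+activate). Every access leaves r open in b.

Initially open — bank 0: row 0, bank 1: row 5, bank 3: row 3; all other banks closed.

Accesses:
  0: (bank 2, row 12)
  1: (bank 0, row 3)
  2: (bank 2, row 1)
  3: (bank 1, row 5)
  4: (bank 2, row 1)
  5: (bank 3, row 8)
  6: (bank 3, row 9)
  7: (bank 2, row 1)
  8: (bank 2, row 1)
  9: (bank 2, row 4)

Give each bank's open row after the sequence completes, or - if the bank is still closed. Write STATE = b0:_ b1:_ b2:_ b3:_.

STATE = b0:3 b1:5 b2:4 b3:9

0: bank 2 row 12 — prev None → EMPTY
1: bank 0 row 3 — prev 0 → CONFLICT
2: bank 2 row 1 — prev 12 → CONFLICT
3: bank 1 row 5 — prev 5 → HIT
4: bank 2 row 1 — prev 1 → HIT
5: bank 3 row 8 — prev 3 → CONFLICT
6: bank 3 row 9 — prev 8 → CONFLICT
7: bank 2 row 1 — prev 1 → HIT
8: bank 2 row 1 — prev 1 → HIT
9: bank 2 row 4 — prev 1 → CONFLICT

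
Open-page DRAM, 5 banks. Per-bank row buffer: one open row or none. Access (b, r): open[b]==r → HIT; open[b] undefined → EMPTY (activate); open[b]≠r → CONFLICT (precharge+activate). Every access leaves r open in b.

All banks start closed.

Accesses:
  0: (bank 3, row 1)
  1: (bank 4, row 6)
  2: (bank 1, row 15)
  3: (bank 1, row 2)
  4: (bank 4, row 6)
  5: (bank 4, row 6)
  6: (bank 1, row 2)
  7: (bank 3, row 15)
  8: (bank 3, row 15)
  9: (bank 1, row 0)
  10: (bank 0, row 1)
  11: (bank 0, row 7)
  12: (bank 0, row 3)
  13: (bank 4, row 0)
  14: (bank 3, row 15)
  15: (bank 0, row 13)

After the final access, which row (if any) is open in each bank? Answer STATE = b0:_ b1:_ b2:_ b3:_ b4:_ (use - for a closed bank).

STATE = b0:13 b1:0 b2:- b3:15 b4:0

0: bank 3 row 1 — prev None → EMPTY
1: bank 4 row 6 — prev None → EMPTY
2: bank 1 row 15 — prev None → EMPTY
3: bank 1 row 2 — prev 15 → CONFLICT
4: bank 4 row 6 — prev 6 → HIT
5: bank 4 row 6 — prev 6 → HIT
6: bank 1 row 2 — prev 2 → HIT
7: bank 3 row 15 — prev 1 → CONFLICT
8: bank 3 row 15 — prev 15 → HIT
9: bank 1 row 0 — prev 2 → CONFLICT
10: bank 0 row 1 — prev None → EMPTY
11: bank 0 row 7 — prev 1 → CONFLICT
12: bank 0 row 3 — prev 7 → CONFLICT
13: bank 4 row 0 — prev 6 → CONFLICT
14: bank 3 row 15 — prev 15 → HIT
15: bank 0 row 13 — prev 3 → CONFLICT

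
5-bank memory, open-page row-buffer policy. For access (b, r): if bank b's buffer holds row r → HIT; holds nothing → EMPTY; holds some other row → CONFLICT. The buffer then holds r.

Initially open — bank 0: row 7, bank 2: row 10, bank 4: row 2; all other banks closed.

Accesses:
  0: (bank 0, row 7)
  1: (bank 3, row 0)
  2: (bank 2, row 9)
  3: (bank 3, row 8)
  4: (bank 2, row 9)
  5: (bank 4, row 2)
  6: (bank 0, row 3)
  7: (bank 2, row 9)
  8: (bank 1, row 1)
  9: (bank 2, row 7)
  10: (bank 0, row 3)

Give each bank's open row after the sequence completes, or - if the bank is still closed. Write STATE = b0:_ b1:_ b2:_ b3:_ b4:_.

  [0] b0 r7: had r7 ⇒ H
  [1] b3 r0: no row ⇒ E
  [2] b2 r9: had r10 ⇒ C
  [3] b3 r8: had r0 ⇒ C
  [4] b2 r9: had r9 ⇒ H
  [5] b4 r2: had r2 ⇒ H
  [6] b0 r3: had r7 ⇒ C
  [7] b2 r9: had r9 ⇒ H
  [8] b1 r1: no row ⇒ E
  [9] b2 r7: had r9 ⇒ C
  [10] b0 r3: had r3 ⇒ H

STATE = b0:3 b1:1 b2:7 b3:8 b4:2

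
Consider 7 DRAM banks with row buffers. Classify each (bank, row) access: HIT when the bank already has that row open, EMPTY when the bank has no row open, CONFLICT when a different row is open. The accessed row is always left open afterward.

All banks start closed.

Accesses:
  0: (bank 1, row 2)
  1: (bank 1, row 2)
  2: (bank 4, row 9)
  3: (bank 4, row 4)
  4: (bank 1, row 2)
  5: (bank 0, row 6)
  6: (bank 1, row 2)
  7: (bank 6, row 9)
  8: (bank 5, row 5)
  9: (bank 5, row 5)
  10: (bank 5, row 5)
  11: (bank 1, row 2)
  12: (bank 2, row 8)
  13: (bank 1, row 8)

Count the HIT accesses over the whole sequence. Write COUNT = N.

COUNT = 6

step 0: bank1 None->2 [EMPTY]
step 1: bank1 2->2 [HIT]
step 2: bank4 None->9 [EMPTY]
step 3: bank4 9->4 [CONFLICT]
step 4: bank1 2->2 [HIT]
step 5: bank0 None->6 [EMPTY]
step 6: bank1 2->2 [HIT]
step 7: bank6 None->9 [EMPTY]
step 8: bank5 None->5 [EMPTY]
step 9: bank5 5->5 [HIT]
step 10: bank5 5->5 [HIT]
step 11: bank1 2->2 [HIT]
step 12: bank2 None->8 [EMPTY]
step 13: bank1 2->8 [CONFLICT]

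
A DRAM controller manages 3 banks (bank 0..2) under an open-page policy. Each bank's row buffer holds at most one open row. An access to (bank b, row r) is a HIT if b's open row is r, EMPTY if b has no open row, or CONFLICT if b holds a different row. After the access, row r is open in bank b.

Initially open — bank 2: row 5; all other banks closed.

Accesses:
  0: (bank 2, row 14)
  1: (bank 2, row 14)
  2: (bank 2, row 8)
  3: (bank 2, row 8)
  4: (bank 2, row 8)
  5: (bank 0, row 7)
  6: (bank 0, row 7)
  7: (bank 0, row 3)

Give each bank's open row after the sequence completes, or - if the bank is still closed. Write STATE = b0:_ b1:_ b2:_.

STATE = b0:3 b1:- b2:8

step 0: bank2 5->14 [CONFLICT]
step 1: bank2 14->14 [HIT]
step 2: bank2 14->8 [CONFLICT]
step 3: bank2 8->8 [HIT]
step 4: bank2 8->8 [HIT]
step 5: bank0 None->7 [EMPTY]
step 6: bank0 7->7 [HIT]
step 7: bank0 7->3 [CONFLICT]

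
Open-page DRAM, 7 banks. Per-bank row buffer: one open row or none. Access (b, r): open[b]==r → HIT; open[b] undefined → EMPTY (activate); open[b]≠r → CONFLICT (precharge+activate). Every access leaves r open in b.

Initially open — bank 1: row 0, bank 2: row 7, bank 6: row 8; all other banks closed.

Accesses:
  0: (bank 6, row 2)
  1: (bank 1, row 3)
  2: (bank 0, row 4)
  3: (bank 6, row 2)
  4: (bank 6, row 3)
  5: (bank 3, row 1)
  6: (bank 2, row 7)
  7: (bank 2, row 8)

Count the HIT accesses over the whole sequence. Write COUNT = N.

0: bank 6 row 2 — prev 8 → CONFLICT
1: bank 1 row 3 — prev 0 → CONFLICT
2: bank 0 row 4 — prev None → EMPTY
3: bank 6 row 2 — prev 2 → HIT
4: bank 6 row 3 — prev 2 → CONFLICT
5: bank 3 row 1 — prev None → EMPTY
6: bank 2 row 7 — prev 7 → HIT
7: bank 2 row 8 — prev 7 → CONFLICT

COUNT = 2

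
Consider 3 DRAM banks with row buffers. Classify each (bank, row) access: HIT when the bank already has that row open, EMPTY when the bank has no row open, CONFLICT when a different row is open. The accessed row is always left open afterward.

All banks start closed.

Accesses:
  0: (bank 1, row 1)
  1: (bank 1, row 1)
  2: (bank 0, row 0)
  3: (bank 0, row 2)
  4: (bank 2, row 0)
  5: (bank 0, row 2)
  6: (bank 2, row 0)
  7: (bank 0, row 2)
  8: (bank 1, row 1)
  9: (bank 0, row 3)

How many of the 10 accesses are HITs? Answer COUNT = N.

COUNT = 5

#0 (1,1) E
#1 (1,1) H  (was 1)
#2 (0,0) E
#3 (0,2) C  (was 0)
#4 (2,0) E
#5 (0,2) H  (was 2)
#6 (2,0) H  (was 0)
#7 (0,2) H  (was 2)
#8 (1,1) H  (was 1)
#9 (0,3) C  (was 2)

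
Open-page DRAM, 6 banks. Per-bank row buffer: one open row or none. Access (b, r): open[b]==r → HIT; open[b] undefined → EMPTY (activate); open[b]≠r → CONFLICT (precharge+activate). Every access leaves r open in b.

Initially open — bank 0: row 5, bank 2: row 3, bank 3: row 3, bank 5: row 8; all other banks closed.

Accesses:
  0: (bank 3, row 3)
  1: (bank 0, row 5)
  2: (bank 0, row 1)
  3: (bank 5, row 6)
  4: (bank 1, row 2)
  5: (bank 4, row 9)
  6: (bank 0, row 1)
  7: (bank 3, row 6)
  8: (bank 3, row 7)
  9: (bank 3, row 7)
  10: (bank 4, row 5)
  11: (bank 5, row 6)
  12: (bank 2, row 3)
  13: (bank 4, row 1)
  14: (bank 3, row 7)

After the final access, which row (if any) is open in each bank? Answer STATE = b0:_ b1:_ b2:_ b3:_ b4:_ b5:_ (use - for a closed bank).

step 0: bank3 3->3 [HIT]
step 1: bank0 5->5 [HIT]
step 2: bank0 5->1 [CONFLICT]
step 3: bank5 8->6 [CONFLICT]
step 4: bank1 None->2 [EMPTY]
step 5: bank4 None->9 [EMPTY]
step 6: bank0 1->1 [HIT]
step 7: bank3 3->6 [CONFLICT]
step 8: bank3 6->7 [CONFLICT]
step 9: bank3 7->7 [HIT]
step 10: bank4 9->5 [CONFLICT]
step 11: bank5 6->6 [HIT]
step 12: bank2 3->3 [HIT]
step 13: bank4 5->1 [CONFLICT]
step 14: bank3 7->7 [HIT]

STATE = b0:1 b1:2 b2:3 b3:7 b4:1 b5:6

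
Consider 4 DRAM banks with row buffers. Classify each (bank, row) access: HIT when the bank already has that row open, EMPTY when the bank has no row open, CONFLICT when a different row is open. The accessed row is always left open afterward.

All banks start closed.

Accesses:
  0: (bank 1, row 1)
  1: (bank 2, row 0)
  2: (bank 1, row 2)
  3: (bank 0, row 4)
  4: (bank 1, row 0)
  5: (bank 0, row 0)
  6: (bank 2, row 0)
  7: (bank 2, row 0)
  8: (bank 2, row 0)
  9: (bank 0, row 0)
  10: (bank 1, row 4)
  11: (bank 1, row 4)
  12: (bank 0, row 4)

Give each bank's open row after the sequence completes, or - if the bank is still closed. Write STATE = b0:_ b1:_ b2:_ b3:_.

STATE = b0:4 b1:4 b2:0 b3:-

step 0: bank1 None->1 [EMPTY]
step 1: bank2 None->0 [EMPTY]
step 2: bank1 1->2 [CONFLICT]
step 3: bank0 None->4 [EMPTY]
step 4: bank1 2->0 [CONFLICT]
step 5: bank0 4->0 [CONFLICT]
step 6: bank2 0->0 [HIT]
step 7: bank2 0->0 [HIT]
step 8: bank2 0->0 [HIT]
step 9: bank0 0->0 [HIT]
step 10: bank1 0->4 [CONFLICT]
step 11: bank1 4->4 [HIT]
step 12: bank0 0->4 [CONFLICT]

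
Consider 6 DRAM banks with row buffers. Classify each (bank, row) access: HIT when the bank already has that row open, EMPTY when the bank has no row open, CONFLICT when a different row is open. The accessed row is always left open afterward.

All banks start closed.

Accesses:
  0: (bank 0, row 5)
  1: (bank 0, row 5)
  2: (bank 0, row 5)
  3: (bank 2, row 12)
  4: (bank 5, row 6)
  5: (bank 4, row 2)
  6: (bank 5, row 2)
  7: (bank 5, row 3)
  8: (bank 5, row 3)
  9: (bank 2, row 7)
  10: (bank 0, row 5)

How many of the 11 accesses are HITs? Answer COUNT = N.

0: bank 0 row 5 — prev None → EMPTY
1: bank 0 row 5 — prev 5 → HIT
2: bank 0 row 5 — prev 5 → HIT
3: bank 2 row 12 — prev None → EMPTY
4: bank 5 row 6 — prev None → EMPTY
5: bank 4 row 2 — prev None → EMPTY
6: bank 5 row 2 — prev 6 → CONFLICT
7: bank 5 row 3 — prev 2 → CONFLICT
8: bank 5 row 3 — prev 3 → HIT
9: bank 2 row 7 — prev 12 → CONFLICT
10: bank 0 row 5 — prev 5 → HIT

COUNT = 4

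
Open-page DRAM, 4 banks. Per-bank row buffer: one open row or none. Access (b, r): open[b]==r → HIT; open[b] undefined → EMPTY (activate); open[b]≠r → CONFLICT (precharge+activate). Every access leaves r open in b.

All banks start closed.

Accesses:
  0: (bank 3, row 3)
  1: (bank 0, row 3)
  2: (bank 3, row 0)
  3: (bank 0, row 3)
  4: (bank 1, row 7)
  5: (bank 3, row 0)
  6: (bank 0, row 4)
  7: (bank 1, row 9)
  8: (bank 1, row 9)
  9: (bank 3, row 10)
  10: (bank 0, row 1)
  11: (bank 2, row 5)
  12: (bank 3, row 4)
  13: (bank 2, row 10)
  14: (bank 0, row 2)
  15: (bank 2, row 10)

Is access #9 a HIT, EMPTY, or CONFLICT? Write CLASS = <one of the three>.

CLASS = CONFLICT

  [0] b3 r3: no row ⇒ E
  [1] b0 r3: no row ⇒ E
  [2] b3 r0: had r3 ⇒ C
  [3] b0 r3: had r3 ⇒ H
  [4] b1 r7: no row ⇒ E
  [5] b3 r0: had r0 ⇒ H
  [6] b0 r4: had r3 ⇒ C
  [7] b1 r9: had r7 ⇒ C
  [8] b1 r9: had r9 ⇒ H
  [9] b3 r10: had r0 ⇒ C
  [10] b0 r1: had r4 ⇒ C
  [11] b2 r5: no row ⇒ E
  [12] b3 r4: had r10 ⇒ C
  [13] b2 r10: had r5 ⇒ C
  [14] b0 r2: had r1 ⇒ C
  [15] b2 r10: had r10 ⇒ H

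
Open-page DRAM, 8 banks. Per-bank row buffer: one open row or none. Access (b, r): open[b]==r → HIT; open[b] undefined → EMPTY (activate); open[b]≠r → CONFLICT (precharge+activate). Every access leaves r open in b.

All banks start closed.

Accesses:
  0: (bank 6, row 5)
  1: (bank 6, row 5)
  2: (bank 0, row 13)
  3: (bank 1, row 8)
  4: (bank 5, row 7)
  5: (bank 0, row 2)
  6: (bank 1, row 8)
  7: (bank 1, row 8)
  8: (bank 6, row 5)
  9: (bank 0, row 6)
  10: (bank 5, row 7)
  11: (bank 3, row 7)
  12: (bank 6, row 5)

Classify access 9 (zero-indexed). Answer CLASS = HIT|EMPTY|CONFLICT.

CLASS = CONFLICT

#0 (6,5) E
#1 (6,5) H  (was 5)
#2 (0,13) E
#3 (1,8) E
#4 (5,7) E
#5 (0,2) C  (was 13)
#6 (1,8) H  (was 8)
#7 (1,8) H  (was 8)
#8 (6,5) H  (was 5)
#9 (0,6) C  (was 2)
#10 (5,7) H  (was 7)
#11 (3,7) E
#12 (6,5) H  (was 5)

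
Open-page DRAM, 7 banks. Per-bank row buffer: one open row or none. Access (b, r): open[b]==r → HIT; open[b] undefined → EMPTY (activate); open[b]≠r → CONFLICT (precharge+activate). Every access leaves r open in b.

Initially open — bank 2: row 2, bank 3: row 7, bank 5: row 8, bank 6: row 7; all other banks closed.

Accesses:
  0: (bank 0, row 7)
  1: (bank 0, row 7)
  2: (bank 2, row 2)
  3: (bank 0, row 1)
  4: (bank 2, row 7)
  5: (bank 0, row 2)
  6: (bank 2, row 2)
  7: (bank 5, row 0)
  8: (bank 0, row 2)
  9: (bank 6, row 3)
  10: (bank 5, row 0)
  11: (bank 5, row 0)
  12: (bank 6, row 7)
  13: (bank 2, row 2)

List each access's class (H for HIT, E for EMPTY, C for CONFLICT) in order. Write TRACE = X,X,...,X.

TRACE = E,H,H,C,C,C,C,C,H,C,H,H,C,H

  [0] b0 r7: no row ⇒ E
  [1] b0 r7: had r7 ⇒ H
  [2] b2 r2: had r2 ⇒ H
  [3] b0 r1: had r7 ⇒ C
  [4] b2 r7: had r2 ⇒ C
  [5] b0 r2: had r1 ⇒ C
  [6] b2 r2: had r7 ⇒ C
  [7] b5 r0: had r8 ⇒ C
  [8] b0 r2: had r2 ⇒ H
  [9] b6 r3: had r7 ⇒ C
  [10] b5 r0: had r0 ⇒ H
  [11] b5 r0: had r0 ⇒ H
  [12] b6 r7: had r3 ⇒ C
  [13] b2 r2: had r2 ⇒ H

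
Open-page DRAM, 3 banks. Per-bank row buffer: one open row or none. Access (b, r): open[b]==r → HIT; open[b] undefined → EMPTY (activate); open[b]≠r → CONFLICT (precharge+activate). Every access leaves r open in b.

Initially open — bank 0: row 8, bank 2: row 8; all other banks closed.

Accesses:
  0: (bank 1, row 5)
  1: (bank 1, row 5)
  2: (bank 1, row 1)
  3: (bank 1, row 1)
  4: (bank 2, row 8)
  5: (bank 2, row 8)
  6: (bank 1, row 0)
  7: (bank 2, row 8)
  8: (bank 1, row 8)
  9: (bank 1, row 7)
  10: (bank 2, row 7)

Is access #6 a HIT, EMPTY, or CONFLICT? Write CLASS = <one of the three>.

step 0: bank1 None->5 [EMPTY]
step 1: bank1 5->5 [HIT]
step 2: bank1 5->1 [CONFLICT]
step 3: bank1 1->1 [HIT]
step 4: bank2 8->8 [HIT]
step 5: bank2 8->8 [HIT]
step 6: bank1 1->0 [CONFLICT]
step 7: bank2 8->8 [HIT]
step 8: bank1 0->8 [CONFLICT]
step 9: bank1 8->7 [CONFLICT]
step 10: bank2 8->7 [CONFLICT]

CLASS = CONFLICT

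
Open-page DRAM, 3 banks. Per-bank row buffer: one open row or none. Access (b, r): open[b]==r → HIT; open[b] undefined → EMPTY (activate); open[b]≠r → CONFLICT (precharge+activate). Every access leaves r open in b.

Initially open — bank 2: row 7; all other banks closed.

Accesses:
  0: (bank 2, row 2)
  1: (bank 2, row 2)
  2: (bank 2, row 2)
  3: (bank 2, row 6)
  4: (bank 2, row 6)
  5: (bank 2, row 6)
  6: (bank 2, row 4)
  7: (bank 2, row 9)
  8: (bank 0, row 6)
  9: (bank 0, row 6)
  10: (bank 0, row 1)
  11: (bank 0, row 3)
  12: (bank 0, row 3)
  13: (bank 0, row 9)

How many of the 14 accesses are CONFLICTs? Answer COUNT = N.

COUNT = 7

#0 (2,2) C  (was 7)
#1 (2,2) H  (was 2)
#2 (2,2) H  (was 2)
#3 (2,6) C  (was 2)
#4 (2,6) H  (was 6)
#5 (2,6) H  (was 6)
#6 (2,4) C  (was 6)
#7 (2,9) C  (was 4)
#8 (0,6) E
#9 (0,6) H  (was 6)
#10 (0,1) C  (was 6)
#11 (0,3) C  (was 1)
#12 (0,3) H  (was 3)
#13 (0,9) C  (was 3)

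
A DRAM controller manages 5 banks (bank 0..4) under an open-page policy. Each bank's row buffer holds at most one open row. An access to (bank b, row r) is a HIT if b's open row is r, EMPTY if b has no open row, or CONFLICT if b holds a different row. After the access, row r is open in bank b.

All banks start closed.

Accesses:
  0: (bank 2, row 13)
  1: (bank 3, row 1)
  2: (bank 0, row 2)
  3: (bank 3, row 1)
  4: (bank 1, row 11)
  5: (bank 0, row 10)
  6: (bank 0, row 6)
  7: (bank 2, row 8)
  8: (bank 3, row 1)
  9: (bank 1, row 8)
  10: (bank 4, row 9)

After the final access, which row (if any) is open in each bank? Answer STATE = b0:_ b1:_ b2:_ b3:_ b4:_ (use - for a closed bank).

0: bank 2 row 13 — prev None → EMPTY
1: bank 3 row 1 — prev None → EMPTY
2: bank 0 row 2 — prev None → EMPTY
3: bank 3 row 1 — prev 1 → HIT
4: bank 1 row 11 — prev None → EMPTY
5: bank 0 row 10 — prev 2 → CONFLICT
6: bank 0 row 6 — prev 10 → CONFLICT
7: bank 2 row 8 — prev 13 → CONFLICT
8: bank 3 row 1 — prev 1 → HIT
9: bank 1 row 8 — prev 11 → CONFLICT
10: bank 4 row 9 — prev None → EMPTY

STATE = b0:6 b1:8 b2:8 b3:1 b4:9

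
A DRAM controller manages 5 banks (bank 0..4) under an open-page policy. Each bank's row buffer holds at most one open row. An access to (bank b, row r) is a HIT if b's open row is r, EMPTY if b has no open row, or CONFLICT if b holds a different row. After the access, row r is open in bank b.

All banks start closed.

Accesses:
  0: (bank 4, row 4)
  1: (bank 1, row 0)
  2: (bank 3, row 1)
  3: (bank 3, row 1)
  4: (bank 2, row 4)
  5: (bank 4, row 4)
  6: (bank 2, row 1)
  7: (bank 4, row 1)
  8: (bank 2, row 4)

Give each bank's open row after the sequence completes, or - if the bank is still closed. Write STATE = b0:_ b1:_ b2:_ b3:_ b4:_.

STATE = b0:- b1:0 b2:4 b3:1 b4:1

  [0] b4 r4: no row ⇒ E
  [1] b1 r0: no row ⇒ E
  [2] b3 r1: no row ⇒ E
  [3] b3 r1: had r1 ⇒ H
  [4] b2 r4: no row ⇒ E
  [5] b4 r4: had r4 ⇒ H
  [6] b2 r1: had r4 ⇒ C
  [7] b4 r1: had r4 ⇒ C
  [8] b2 r4: had r1 ⇒ C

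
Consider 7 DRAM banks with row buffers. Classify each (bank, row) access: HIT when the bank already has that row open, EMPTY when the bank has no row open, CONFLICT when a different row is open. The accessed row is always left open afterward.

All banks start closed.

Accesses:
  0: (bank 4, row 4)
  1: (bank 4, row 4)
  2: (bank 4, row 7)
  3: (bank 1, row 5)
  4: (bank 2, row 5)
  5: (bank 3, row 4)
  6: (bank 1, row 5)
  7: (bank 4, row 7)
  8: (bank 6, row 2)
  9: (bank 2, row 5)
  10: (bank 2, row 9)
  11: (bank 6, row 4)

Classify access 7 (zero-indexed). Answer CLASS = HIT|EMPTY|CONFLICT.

CLASS = HIT

0: bank 4 row 4 — prev None → EMPTY
1: bank 4 row 4 — prev 4 → HIT
2: bank 4 row 7 — prev 4 → CONFLICT
3: bank 1 row 5 — prev None → EMPTY
4: bank 2 row 5 — prev None → EMPTY
5: bank 3 row 4 — prev None → EMPTY
6: bank 1 row 5 — prev 5 → HIT
7: bank 4 row 7 — prev 7 → HIT
8: bank 6 row 2 — prev None → EMPTY
9: bank 2 row 5 — prev 5 → HIT
10: bank 2 row 9 — prev 5 → CONFLICT
11: bank 6 row 4 — prev 2 → CONFLICT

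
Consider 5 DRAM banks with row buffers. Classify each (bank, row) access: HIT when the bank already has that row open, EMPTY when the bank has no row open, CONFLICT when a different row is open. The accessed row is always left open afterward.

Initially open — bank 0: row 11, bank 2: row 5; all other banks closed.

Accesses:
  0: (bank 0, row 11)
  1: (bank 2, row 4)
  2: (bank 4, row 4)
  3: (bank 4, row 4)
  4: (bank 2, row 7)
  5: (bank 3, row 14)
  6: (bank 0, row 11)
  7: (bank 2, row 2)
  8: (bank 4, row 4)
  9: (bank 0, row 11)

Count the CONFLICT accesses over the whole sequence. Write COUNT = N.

COUNT = 3

  [0] b0 r11: had r11 ⇒ H
  [1] b2 r4: had r5 ⇒ C
  [2] b4 r4: no row ⇒ E
  [3] b4 r4: had r4 ⇒ H
  [4] b2 r7: had r4 ⇒ C
  [5] b3 r14: no row ⇒ E
  [6] b0 r11: had r11 ⇒ H
  [7] b2 r2: had r7 ⇒ C
  [8] b4 r4: had r4 ⇒ H
  [9] b0 r11: had r11 ⇒ H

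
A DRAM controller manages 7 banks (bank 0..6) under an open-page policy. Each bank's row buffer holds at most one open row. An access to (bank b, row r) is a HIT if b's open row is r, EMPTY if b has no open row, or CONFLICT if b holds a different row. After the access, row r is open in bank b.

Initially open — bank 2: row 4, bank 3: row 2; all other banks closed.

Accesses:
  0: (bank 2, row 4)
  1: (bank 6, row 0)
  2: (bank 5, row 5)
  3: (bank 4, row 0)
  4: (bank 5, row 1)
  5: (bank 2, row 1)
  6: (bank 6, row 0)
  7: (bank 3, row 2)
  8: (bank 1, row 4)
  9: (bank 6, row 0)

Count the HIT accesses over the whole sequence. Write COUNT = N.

COUNT = 4

#0 (2,4) H  (was 4)
#1 (6,0) E
#2 (5,5) E
#3 (4,0) E
#4 (5,1) C  (was 5)
#5 (2,1) C  (was 4)
#6 (6,0) H  (was 0)
#7 (3,2) H  (was 2)
#8 (1,4) E
#9 (6,0) H  (was 0)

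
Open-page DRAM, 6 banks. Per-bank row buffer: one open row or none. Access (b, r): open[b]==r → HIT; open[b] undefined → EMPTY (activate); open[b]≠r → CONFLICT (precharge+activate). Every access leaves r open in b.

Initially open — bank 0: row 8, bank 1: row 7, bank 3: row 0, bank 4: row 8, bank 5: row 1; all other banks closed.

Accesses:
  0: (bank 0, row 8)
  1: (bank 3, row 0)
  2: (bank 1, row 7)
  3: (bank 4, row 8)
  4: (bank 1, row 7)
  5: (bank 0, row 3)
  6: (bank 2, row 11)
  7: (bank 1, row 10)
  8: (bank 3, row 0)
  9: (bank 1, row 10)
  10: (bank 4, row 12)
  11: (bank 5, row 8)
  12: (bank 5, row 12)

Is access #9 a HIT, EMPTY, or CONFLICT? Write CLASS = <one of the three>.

CLASS = HIT

0: bank 0 row 8 — prev 8 → HIT
1: bank 3 row 0 — prev 0 → HIT
2: bank 1 row 7 — prev 7 → HIT
3: bank 4 row 8 — prev 8 → HIT
4: bank 1 row 7 — prev 7 → HIT
5: bank 0 row 3 — prev 8 → CONFLICT
6: bank 2 row 11 — prev None → EMPTY
7: bank 1 row 10 — prev 7 → CONFLICT
8: bank 3 row 0 — prev 0 → HIT
9: bank 1 row 10 — prev 10 → HIT
10: bank 4 row 12 — prev 8 → CONFLICT
11: bank 5 row 8 — prev 1 → CONFLICT
12: bank 5 row 12 — prev 8 → CONFLICT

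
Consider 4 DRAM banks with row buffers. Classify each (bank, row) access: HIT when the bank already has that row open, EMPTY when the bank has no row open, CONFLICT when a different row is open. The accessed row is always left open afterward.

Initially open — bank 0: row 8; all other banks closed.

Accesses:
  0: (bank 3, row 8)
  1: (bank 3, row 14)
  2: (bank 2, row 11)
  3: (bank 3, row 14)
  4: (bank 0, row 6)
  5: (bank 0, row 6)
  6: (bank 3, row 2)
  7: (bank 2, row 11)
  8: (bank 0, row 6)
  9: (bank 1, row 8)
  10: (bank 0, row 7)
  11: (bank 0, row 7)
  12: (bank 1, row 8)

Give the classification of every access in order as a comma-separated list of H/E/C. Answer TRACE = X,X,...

0: bank 3 row 8 — prev None → EMPTY
1: bank 3 row 14 — prev 8 → CONFLICT
2: bank 2 row 11 — prev None → EMPTY
3: bank 3 row 14 — prev 14 → HIT
4: bank 0 row 6 — prev 8 → CONFLICT
5: bank 0 row 6 — prev 6 → HIT
6: bank 3 row 2 — prev 14 → CONFLICT
7: bank 2 row 11 — prev 11 → HIT
8: bank 0 row 6 — prev 6 → HIT
9: bank 1 row 8 — prev None → EMPTY
10: bank 0 row 7 — prev 6 → CONFLICT
11: bank 0 row 7 — prev 7 → HIT
12: bank 1 row 8 — prev 8 → HIT

TRACE = E,C,E,H,C,H,C,H,H,E,C,H,H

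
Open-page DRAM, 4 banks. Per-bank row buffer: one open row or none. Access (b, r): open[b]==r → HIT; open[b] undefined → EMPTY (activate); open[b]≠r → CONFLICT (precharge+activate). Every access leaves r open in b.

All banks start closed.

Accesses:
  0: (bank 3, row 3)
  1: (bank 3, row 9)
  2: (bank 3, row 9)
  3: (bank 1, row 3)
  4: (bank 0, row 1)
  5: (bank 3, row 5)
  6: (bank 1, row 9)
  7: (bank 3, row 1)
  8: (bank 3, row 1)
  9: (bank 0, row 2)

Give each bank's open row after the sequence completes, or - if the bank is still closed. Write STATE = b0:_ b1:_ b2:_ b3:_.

STATE = b0:2 b1:9 b2:- b3:1

0: bank 3 row 3 — prev None → EMPTY
1: bank 3 row 9 — prev 3 → CONFLICT
2: bank 3 row 9 — prev 9 → HIT
3: bank 1 row 3 — prev None → EMPTY
4: bank 0 row 1 — prev None → EMPTY
5: bank 3 row 5 — prev 9 → CONFLICT
6: bank 1 row 9 — prev 3 → CONFLICT
7: bank 3 row 1 — prev 5 → CONFLICT
8: bank 3 row 1 — prev 1 → HIT
9: bank 0 row 2 — prev 1 → CONFLICT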